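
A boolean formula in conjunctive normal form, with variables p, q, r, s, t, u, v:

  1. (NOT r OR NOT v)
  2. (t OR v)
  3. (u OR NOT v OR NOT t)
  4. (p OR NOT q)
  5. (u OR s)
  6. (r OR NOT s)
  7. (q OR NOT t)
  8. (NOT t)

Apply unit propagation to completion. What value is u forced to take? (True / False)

(NOT t) stands alone — t = False.
(v OR t) with t = False leaves only v, so v = True.
(NOT r OR NOT v) with v = True leaves only NOT r, so r = False.
(r OR NOT s): since r = False, the clause reduces to (NOT s). s = False.
(s OR u) with s = False leaves only u, so u = True.

True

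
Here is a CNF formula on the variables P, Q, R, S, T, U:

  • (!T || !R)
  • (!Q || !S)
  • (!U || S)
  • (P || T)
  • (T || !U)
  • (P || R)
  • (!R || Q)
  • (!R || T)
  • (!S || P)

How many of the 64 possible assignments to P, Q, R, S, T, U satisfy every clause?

Satisfying assignments:
  P=T Q=F R=F S=F T=F U=F
  P=T Q=F R=F S=F T=T U=F
  P=T Q=F R=F S=T T=F U=F
  P=T Q=F R=F S=T T=T U=F
  P=T Q=F R=F S=T T=T U=T
  P=T Q=T R=F S=F T=F U=F
  P=T Q=T R=F S=F T=T U=F
Count: 7.

7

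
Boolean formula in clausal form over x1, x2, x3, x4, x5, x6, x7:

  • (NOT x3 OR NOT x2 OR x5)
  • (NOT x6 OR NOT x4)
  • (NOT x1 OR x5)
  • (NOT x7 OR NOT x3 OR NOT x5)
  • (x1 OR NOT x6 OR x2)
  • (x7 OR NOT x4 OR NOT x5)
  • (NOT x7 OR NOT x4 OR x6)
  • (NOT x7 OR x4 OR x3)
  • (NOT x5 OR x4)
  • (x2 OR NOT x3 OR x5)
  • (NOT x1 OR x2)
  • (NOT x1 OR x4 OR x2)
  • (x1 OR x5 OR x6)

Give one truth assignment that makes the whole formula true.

x1=0, x2=1, x3=0, x4=0, x5=0, x6=1, x7=0

Try x1 = False.
Set x2 = True and propagate.
The remaining clauses are satisfied by x3 = False, x4 = False, x5 = False, x6 = True, x7 = False.
Every clause has at least one true literal under this assignment.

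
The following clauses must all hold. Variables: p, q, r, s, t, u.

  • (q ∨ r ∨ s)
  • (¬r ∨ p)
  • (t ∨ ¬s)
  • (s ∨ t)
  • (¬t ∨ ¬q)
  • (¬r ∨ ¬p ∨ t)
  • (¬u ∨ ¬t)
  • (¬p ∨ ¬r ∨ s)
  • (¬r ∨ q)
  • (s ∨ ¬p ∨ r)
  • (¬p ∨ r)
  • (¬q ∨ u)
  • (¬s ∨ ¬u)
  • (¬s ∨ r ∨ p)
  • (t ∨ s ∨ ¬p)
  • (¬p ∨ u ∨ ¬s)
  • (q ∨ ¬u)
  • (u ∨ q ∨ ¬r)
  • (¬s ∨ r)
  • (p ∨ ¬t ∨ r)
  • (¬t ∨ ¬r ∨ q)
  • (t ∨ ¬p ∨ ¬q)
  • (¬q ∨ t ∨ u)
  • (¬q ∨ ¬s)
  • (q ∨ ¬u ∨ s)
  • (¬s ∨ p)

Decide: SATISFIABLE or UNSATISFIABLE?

s = True:
  propagation gives t=True, q=False, u=False, r=False; an empty clause results — contradiction.
s = False:
  propagation gives t=True, q=False, r=True; an empty clause results — contradiction.
Every branch closes, so no satisfying assignment exists.

UNSATISFIABLE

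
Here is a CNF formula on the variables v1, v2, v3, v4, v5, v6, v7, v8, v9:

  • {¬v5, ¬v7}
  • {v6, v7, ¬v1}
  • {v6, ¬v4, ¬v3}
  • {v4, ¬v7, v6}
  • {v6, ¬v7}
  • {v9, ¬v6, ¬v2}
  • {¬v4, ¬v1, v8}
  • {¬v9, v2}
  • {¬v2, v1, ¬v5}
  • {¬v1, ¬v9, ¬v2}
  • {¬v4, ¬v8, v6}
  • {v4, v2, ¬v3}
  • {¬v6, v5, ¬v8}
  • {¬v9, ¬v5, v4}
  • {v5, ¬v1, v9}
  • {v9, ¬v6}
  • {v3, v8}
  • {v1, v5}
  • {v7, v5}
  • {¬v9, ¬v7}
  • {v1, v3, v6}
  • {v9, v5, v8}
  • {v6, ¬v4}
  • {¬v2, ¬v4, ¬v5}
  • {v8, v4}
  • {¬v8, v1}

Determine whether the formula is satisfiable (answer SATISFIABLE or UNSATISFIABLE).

v6 = True:
  propagation gives v9=True, v2=True, v1=False, v5=False; an empty clause results — contradiction.
v6 = False:
  propagation gives v7=False, v1=False, v5=True, v2=False; an empty clause results — contradiction.
Every branch closes, so no satisfying assignment exists.

UNSATISFIABLE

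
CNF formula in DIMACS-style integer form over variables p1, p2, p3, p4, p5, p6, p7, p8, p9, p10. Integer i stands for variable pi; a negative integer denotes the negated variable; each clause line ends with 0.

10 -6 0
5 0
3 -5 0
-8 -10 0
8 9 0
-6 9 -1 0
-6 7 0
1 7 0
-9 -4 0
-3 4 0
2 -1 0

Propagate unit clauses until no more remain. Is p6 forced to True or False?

False

(p5) stands alone — p5 = True.
In (p3 || !p5), !p5 is now false; p3 must hold, so p3 = True.
From (p4 || !p3) and p3 = True: p4 = True.
(!p9 || !p4): since p4 = True, the clause reduces to (!p9). p9 = False.
(p9 || p8): since p9 = False, the clause reduces to (p8). p8 = True.
In (!p10 || !p8), !p8 is now false; !p10 must hold, so p10 = False.
From (!p6 || p10) and p10 = False: p6 = False.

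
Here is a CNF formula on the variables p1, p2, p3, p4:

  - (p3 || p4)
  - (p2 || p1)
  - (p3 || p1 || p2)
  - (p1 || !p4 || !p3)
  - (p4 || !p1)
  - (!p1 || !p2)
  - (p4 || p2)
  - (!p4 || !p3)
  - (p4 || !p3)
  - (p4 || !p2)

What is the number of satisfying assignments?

2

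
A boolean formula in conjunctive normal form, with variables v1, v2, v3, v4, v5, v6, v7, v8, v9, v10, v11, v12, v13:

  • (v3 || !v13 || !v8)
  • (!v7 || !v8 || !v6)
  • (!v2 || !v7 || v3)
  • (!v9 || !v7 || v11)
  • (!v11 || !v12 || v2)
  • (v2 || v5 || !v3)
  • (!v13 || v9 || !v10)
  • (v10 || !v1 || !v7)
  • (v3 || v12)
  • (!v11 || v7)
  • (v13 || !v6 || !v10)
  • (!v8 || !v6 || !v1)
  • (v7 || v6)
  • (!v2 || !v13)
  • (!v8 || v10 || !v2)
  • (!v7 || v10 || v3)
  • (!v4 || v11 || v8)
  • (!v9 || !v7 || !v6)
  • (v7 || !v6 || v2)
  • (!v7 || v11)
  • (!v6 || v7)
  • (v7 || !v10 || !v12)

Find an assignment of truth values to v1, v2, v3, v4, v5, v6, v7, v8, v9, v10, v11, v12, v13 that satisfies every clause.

v1 = F  v2 = F  v3 = T  v4 = T  v5 = T  v6 = F  v7 = T  v8 = T  v9 = F  v10 = F  v11 = T  v12 = F  v13 = T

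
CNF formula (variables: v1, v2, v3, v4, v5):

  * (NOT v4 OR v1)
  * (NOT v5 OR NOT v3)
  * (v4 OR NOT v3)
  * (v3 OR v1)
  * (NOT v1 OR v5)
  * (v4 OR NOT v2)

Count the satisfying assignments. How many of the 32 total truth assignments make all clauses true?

Satisfying assignments:
  v1=1 v2=0 v3=0 v4=0 v5=1
  v1=1 v2=0 v3=0 v4=1 v5=1
  v1=1 v2=1 v3=0 v4=1 v5=1
Count: 3.

3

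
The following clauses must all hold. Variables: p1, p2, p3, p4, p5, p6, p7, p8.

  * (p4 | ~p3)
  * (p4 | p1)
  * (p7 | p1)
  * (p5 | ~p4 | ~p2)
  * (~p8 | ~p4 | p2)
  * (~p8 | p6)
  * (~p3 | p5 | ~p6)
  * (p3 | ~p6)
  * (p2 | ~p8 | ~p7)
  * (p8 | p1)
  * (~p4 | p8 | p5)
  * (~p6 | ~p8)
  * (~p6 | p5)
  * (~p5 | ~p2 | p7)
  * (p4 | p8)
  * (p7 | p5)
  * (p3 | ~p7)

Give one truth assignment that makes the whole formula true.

p1=True, p2=False, p3=True, p4=True, p5=True, p6=True, p7=True, p8=False

p1 occurs only positively in the remaining clauses — set p1 = True.
Try p2 = False.
For the remaining variables, p3 = True, p4 = True, p5 = True, p6 = True, p7 = True, p8 = False works.
Check each clause:
  1. (~p3 | p4) — p4 is true.
  2. (p4 | p1) — p1 is true.
  3. (p7 | p1) — p1 is true.
  4. (~p2 | ~p4 | p5) — p5 is true.
  5. (p2 | ~p8 | ~p4) — ~p8 is true.
  6. (~p8 | p6) — ~p8 is true.
  7. (p5 | ~p6 | ~p3) — p5 is true.
  8. (p3 | ~p6) — p3 is true.
  9. (~p8 | ~p7 | p2) — ~p8 is true.
  10. (p1 | p8) — p1 is true.
  11. (p8 | ~p4 | p5) — p5 is true.
  12. (~p6 | ~p8) — ~p8 is true.
  13. (p5 | ~p6) — p5 is true.
  14. (p7 | ~p5 | ~p2) — ~p2 is true.
  15. (p4 | p8) — p4 is true.
  16. (p5 | p7) — p5 is true.
  17. (p3 | ~p7) — p3 is true.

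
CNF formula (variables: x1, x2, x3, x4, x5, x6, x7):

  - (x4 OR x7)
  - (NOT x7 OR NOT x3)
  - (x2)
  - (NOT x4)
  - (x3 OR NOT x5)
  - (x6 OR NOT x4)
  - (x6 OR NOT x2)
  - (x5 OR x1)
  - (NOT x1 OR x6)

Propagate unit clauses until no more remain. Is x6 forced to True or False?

True

(x2) is a unit clause: x2 = True.
(NOT x4) stands alone — x4 = False.
(x7 OR x4): since x4 = False, the clause reduces to (x7). x7 = True.
In (NOT x3 OR NOT x7), NOT x7 is now false; NOT x3 must hold, so x3 = False.
In (NOT x5 OR x3), x3 is now false; NOT x5 must hold, so x5 = False.
(NOT x2 OR x6): since x2 = True, the clause reduces to (x6). x6 = True.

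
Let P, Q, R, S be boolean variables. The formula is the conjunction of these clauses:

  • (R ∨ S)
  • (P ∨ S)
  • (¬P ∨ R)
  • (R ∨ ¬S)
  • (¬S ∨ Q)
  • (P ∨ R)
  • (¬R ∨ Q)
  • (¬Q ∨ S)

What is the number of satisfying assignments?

2

The models are:
  P=F Q=T R=T S=T
  P=T Q=T R=T S=T
That's 2 in total.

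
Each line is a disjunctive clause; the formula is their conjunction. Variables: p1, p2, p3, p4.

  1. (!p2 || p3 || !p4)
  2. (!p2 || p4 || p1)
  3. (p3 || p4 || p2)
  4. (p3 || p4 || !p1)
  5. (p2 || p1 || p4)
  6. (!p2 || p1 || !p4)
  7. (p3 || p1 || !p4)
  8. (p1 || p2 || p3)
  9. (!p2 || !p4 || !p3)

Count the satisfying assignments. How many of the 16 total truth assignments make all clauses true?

The models are:
  p1=F p2=F p3=T p4=T
  p1=T p2=F p3=F p4=T
  p1=T p2=F p3=T p4=F
  p1=T p2=F p3=T p4=T
  p1=T p2=T p3=T p4=F
That's 5 in total.

5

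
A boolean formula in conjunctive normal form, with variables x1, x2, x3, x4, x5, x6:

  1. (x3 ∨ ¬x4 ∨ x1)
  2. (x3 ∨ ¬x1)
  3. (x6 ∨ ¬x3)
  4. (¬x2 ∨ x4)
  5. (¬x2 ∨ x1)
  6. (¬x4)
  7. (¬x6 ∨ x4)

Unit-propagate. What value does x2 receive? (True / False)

False

(¬x4) is a unit clause: x4 = False.
In (¬x2 ∨ x4), x4 is now false; ¬x2 must hold, so x2 = False.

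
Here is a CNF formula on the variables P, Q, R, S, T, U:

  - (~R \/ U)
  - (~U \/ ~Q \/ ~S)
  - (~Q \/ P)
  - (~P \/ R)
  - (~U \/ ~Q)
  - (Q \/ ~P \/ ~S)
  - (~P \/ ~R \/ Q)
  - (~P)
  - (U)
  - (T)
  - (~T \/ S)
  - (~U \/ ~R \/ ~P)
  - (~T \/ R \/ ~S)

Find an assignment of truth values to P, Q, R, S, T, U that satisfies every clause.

P=F, Q=F, R=T, S=T, T=T, U=T

Check each clause:
  1. (~R \/ U) — U is true.
  2. (~Q \/ ~U \/ ~S) — ~Q is true.
  3. (P \/ ~Q) — ~Q is true.
  4. (~P \/ R) — R is true.
  5. (~Q \/ ~U) — ~Q is true.
  6. (~P \/ Q \/ ~S) — ~P is true.
  7. (~R \/ ~P \/ Q) — ~P is true.
  8. (~P) — ~P is true.
  9. (U) — U is true.
  10. (T) — T is true.
  11. (~T \/ S) — S is true.
  12. (~U \/ ~R \/ ~P) — ~P is true.
  13. (~T \/ ~S \/ R) — R is true.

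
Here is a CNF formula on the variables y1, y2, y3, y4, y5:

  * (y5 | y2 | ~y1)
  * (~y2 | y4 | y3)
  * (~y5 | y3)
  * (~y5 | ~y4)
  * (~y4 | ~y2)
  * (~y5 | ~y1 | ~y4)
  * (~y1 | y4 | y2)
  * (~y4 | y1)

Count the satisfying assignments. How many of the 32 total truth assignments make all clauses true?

7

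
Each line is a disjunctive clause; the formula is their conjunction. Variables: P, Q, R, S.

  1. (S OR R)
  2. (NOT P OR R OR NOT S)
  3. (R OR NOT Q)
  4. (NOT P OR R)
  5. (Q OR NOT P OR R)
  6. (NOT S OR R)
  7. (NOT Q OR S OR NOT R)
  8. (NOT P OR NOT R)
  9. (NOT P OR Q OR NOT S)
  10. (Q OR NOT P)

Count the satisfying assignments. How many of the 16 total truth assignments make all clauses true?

Satisfying assignments:
  P=F Q=F R=T S=F
  P=F Q=F R=T S=T
  P=F Q=T R=T S=T
That's 3 in total.

3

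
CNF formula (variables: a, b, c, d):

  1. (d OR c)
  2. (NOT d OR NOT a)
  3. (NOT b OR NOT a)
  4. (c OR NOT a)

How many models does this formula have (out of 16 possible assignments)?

7

The models are:
  a=0 b=0 c=0 d=1
  a=0 b=0 c=1 d=0
  a=0 b=0 c=1 d=1
  a=0 b=1 c=0 d=1
  a=0 b=1 c=1 d=0
  a=0 b=1 c=1 d=1
  a=1 b=0 c=1 d=0
That's 7 in total.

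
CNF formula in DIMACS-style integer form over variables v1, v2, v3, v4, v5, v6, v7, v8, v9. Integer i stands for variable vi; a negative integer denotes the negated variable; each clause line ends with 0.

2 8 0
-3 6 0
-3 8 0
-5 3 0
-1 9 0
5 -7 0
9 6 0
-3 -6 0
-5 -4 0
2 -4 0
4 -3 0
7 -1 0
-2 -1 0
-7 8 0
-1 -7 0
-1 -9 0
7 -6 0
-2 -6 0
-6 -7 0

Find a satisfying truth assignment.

v1=False, v2=False, v3=False, v4=False, v5=False, v6=False, v7=False, v8=True, v9=True

v1 occurs only negated in the remaining clauses — set v1 = False.
Pure literal: v8 appears only positively; assign v8 = True.
Set v2 = False and propagate.
  then v4 is forced to False.
  then v3 is forced to False.
  then v5 is forced to False.
  then v7 is forced to False.
  then v6 is forced to False.
  then v9 is forced to True.
Every clause has at least one true literal under this assignment.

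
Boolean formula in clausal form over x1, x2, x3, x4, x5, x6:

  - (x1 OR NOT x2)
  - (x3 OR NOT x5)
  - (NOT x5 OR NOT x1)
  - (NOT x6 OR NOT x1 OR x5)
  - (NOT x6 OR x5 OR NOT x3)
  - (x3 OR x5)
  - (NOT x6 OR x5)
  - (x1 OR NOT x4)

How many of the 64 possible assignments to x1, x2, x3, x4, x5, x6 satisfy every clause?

Split on x5, then x1.
  x5=1, x1=1: a clause becomes empty — 0.
  x5=1, x1=0: remaining (x2,x3,x4,x6) ∈ {(0,1,0,0); (0,1,0,1)} — 2.
  x5=0, x1=1: remaining (x2,x3,x4,x6) ∈ {(0,1,0,0); (0,1,1,0); (1,1,0,0); (1,1,1,0)} — 4.
  x5=0, x1=0: remaining (x2,x3,x4,x6) ∈ {(0,1,0,0)} — 1.
Total: 0 + 2 + 4 + 1 = 7.

7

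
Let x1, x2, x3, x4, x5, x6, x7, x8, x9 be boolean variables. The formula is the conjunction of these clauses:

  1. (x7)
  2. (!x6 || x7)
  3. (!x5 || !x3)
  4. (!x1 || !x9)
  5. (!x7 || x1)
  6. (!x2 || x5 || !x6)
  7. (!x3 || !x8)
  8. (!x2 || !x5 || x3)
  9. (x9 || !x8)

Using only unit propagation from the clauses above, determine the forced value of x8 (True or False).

False

(x7) is a unit clause: x7 = True.
(x1 || !x7): since x7 = True, the clause reduces to (x1). x1 = True.
In (!x1 || !x9), !x1 is now false; !x9 must hold, so x9 = False.
(x9 || !x8): since x9 = False, the clause reduces to (!x8). x8 = False.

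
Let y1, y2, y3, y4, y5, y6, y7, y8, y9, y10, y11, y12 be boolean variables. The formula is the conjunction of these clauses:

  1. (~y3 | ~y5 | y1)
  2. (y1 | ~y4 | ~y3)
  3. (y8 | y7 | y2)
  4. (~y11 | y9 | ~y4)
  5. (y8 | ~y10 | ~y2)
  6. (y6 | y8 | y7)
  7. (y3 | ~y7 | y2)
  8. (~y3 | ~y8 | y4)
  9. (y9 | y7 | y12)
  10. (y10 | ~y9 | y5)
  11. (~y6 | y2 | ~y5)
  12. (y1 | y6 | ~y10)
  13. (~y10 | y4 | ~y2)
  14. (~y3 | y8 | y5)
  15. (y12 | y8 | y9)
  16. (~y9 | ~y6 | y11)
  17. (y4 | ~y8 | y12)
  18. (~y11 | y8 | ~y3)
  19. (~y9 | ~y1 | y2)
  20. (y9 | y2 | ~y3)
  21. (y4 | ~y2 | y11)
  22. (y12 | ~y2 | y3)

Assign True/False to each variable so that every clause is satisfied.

y12 occurs only positively in the remaining clauses — set y12 = True.
Set y1 = True and propagate.
Try y2 = True.
Branch on y3: take y3 = True.
The remaining clauses are satisfied by y4 = True, y5 = True, y6 = False, y7 = True, y8 = True, y9 = True, y10 = True, y11 = False.
Every clause has at least one true literal under this assignment.

y1 = T  y2 = T  y3 = T  y4 = T  y5 = T  y6 = F  y7 = T  y8 = T  y9 = T  y10 = T  y11 = F  y12 = T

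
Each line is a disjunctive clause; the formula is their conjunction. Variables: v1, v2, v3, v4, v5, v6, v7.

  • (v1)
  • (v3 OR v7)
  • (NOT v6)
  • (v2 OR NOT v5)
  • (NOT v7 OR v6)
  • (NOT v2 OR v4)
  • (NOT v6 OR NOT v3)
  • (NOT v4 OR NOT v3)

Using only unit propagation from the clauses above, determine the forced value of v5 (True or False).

False

(v1) stands alone — v1 = True.
Unit clause (NOT v6) sets v6 = False.
From (NOT v7 OR v6) and v6 = False: v7 = False.
(v7 OR v3): since v7 = False, the clause reduces to (v3). v3 = True.
(NOT v3 OR NOT v4): since v3 = True, the clause reduces to (NOT v4). v4 = False.
In (NOT v2 OR v4), v4 is now false; NOT v2 must hold, so v2 = False.
In (v2 OR NOT v5), v2 is now false; NOT v5 must hold, so v5 = False.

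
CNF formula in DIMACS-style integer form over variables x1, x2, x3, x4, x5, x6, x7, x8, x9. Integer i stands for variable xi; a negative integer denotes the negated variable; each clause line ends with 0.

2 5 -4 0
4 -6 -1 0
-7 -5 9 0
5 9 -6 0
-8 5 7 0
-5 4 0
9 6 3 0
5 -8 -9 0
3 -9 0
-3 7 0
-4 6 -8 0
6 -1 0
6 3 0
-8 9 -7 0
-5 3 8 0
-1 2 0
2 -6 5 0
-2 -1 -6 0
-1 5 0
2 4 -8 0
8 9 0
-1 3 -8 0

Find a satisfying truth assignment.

x1=False, x2=False, x3=True, x4=True, x5=True, x6=False, x7=True, x8=False, x9=True

x1 occurs only negated in the remaining clauses — set x1 = False.
Try x2 = False.
Branch on x3: take x3 = True.
  then x7 is forced to True.
The remaining clauses are satisfied by x4 = True, x5 = True, x6 = False, x8 = False, x9 = True.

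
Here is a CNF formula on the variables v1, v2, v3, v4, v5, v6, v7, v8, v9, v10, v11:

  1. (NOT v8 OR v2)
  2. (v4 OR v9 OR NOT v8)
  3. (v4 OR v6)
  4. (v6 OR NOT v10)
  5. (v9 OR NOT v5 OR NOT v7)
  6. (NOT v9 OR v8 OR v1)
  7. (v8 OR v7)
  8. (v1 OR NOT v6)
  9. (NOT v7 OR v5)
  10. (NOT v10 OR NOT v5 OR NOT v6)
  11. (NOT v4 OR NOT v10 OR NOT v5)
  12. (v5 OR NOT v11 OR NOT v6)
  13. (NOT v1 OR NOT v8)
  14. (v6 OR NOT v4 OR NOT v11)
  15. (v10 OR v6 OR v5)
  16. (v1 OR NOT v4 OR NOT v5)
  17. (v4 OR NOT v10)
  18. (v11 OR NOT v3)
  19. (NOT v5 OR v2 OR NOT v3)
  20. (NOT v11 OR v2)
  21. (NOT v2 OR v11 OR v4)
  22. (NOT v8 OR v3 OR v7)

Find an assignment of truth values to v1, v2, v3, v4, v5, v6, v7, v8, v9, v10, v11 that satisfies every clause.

Try v1 = True.
  then v8 is forced to False.
  then v7 is forced to True.
  then v5 is forced to True.
  then v9 is forced to True.
Branch on v2: take v2 = True.
The remaining clauses are satisfied by v3 = False, v4 = True, v6 = False, v10 = False, v11 = False.
Every clause has at least one true literal under this assignment.

v1=T, v2=T, v3=F, v4=T, v5=T, v6=F, v7=T, v8=F, v9=T, v10=F, v11=F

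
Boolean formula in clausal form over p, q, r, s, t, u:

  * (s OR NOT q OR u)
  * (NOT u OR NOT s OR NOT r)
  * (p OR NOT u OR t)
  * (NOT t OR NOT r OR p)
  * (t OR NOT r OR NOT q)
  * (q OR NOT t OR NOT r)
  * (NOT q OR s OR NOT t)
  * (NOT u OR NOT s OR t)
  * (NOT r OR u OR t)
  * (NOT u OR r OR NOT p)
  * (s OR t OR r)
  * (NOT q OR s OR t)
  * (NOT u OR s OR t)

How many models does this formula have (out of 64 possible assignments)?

14

Split on t, then r.
  t=1, r=1: remaining (p,q,s,u) ∈ {(1,1,1,0)} — 1.
  t=1, r=0: 9 of the 16 assignments to (p,q,s,u) work.
  t=0, r=1: a clause becomes empty — 0.
  t=0, r=0: remaining (p,q,s,u) ∈ {(0,0,1,0); (0,1,1,0); (1,0,1,0); (1,1,1,0)} — 4.
Total: 1 + 9 + 0 + 4 = 14.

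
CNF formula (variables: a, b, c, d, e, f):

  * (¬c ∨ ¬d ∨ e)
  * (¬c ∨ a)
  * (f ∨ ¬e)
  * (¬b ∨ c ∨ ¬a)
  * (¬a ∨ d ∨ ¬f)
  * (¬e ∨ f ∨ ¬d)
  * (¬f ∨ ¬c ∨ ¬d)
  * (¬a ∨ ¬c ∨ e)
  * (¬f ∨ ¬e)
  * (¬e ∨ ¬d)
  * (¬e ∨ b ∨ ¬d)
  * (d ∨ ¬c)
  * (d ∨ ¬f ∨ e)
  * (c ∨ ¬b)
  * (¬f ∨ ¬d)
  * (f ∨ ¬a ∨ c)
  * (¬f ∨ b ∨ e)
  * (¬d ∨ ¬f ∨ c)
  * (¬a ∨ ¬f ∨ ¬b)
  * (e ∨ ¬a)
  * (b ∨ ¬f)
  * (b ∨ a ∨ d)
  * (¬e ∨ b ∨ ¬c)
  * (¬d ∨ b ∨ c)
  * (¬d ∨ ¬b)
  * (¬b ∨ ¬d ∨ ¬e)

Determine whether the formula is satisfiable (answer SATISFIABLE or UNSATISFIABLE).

d = True:
  propagation gives e=False, c=False, b=False; an empty clause results — contradiction.
d = False:
  propagation gives c=False, b=False, f=False, e=False; an empty clause results — contradiction.
Every branch closes, so no satisfying assignment exists.

UNSATISFIABLE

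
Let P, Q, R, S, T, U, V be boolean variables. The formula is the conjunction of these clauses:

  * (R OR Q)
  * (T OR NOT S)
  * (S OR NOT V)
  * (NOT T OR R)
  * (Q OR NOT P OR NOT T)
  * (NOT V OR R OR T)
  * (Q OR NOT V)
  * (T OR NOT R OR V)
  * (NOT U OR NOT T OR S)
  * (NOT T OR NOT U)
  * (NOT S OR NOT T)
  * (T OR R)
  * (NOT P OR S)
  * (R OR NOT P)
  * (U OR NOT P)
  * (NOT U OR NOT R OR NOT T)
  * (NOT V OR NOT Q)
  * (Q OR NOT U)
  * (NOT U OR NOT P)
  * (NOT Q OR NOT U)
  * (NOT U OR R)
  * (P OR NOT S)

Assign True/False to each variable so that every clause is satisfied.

Set P = False and propagate.
  then S is forced to False.
  then V is forced to False.
The remaining clauses are satisfied by Q = False, R = True, T = True, U = False.
Check each clause:
  1. (R OR Q) — R is true.
  2. (T OR NOT S) — NOT S is true.
  3. (S OR NOT V) — NOT V is true.
  4. (NOT T OR R) — R is true.
  5. (NOT T OR Q OR NOT P) — NOT P is true.
  6. (NOT V OR T OR R) — NOT V is true.
  7. (NOT V OR Q) — NOT V is true.
  8. (T OR V OR NOT R) — T is true.
  9. (S OR NOT T OR NOT U) — NOT U is true.
  10. (NOT T OR NOT U) — NOT U is true.
  11. (NOT S OR NOT T) — NOT S is true.
  12. (R OR T) — R is true.
  13. (S OR NOT P) — NOT P is true.
  14. (R OR NOT P) — R is true.
  15. (U OR NOT P) — NOT P is true.
  16. (NOT U OR NOT R OR NOT T) — NOT U is true.
  17. (NOT Q OR NOT V) — NOT V is true.
  18. (NOT U OR Q) — NOT U is true.
  19. (NOT P OR NOT U) — NOT U is true.
  20. (NOT Q OR NOT U) — NOT U is true.
  21. (NOT U OR R) — NOT U is true.
  22. (NOT S OR P) — NOT S is true.

P=F, Q=F, R=T, S=F, T=T, U=F, V=F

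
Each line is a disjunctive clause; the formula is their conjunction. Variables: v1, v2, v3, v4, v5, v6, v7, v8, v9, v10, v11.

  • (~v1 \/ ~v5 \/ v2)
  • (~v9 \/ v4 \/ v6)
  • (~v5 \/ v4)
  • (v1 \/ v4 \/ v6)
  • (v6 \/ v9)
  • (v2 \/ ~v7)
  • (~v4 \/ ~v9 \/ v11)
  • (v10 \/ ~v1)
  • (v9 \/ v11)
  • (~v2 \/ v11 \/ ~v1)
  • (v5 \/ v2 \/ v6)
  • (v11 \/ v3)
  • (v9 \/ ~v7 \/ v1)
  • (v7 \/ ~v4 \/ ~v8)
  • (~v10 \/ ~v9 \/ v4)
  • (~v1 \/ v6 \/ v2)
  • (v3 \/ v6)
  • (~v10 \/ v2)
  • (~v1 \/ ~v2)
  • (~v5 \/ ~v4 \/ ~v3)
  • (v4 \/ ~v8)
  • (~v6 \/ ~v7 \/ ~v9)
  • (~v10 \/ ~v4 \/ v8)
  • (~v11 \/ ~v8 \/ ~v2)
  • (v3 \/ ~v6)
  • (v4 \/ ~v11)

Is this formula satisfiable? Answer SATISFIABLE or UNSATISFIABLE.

Set v1 = False and propagate.
For the remaining variables, v2 = True, v3 = True, v4 = True, v5 = False, v6 = True, v7 = False, v8 = False, v9 = True, v10 = False, v11 = True works.
So v1=False, v2=True, v3=True, v4=True, v5=False, v6=True, v7=False, v8=False, v9=True, v10=False, v11=True is a satisfying assignment.

SATISFIABLE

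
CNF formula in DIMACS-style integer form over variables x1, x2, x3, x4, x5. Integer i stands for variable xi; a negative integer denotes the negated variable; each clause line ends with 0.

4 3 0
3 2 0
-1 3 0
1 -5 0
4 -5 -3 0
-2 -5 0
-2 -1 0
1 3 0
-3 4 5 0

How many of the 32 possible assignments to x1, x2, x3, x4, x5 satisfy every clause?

4

Satisfying assignments:
  x1=0 x2=0 x3=1 x4=1 x5=0
  x1=0 x2=1 x3=1 x4=1 x5=0
  x1=1 x2=0 x3=1 x4=1 x5=0
  x1=1 x2=0 x3=1 x4=1 x5=1
That's 4 in total.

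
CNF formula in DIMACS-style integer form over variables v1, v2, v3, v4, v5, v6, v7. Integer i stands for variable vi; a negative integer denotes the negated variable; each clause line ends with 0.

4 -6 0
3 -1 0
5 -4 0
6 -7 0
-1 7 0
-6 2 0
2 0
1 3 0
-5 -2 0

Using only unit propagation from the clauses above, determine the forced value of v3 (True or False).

True

(v2) stands alone — v2 = True.
(~v5 | ~v2) with v2 = True leaves only ~v5, so v5 = False.
(v5 | ~v4) with v5 = False leaves only ~v4, so v4 = False.
From (~v6 | v4) and v4 = False: v6 = False.
In (v6 | ~v7), v6 is now false; ~v7 must hold, so v7 = False.
(~v1 | v7): since v7 = False, the clause reduces to (~v1). v1 = False.
In (v3 | v1), v1 is now false; v3 must hold, so v3 = True.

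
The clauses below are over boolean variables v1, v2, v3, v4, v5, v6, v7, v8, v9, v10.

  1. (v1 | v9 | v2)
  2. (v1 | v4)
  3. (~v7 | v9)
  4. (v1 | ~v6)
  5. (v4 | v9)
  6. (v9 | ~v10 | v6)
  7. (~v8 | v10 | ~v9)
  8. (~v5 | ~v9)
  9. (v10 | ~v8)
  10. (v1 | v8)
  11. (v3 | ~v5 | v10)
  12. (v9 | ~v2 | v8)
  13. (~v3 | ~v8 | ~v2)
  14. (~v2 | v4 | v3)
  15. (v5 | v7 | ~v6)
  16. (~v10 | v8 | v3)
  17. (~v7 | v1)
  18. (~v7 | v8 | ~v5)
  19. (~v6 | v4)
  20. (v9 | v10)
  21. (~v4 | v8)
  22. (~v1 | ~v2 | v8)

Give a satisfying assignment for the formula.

v1=T  v2=F  v3=T  v4=T  v5=T  v6=T  v7=F  v8=T  v9=F  v10=T

Check each clause:
  1. (v9 | v1 | v2) — v1 is true.
  2. (v1 | v4) — v1 is true.
  3. (~v7 | v9) — ~v7 is true.
  4. (~v6 | v1) — v1 is true.
  5. (v4 | v9) — v4 is true.
  6. (v9 | ~v10 | v6) — v6 is true.
  7. (~v8 | v10 | ~v9) — v10 is true.
  8. (~v9 | ~v5) — ~v9 is true.
  9. (v10 | ~v8) — v10 is true.
  10. (v1 | v8) — v8 is true.
  11. (v3 | v10 | ~v5) — v3 is true.
  12. (v8 | ~v2 | v9) — v8 is true.
  13. (~v2 | ~v3 | ~v8) — ~v2 is true.
  14. (v4 | v3 | ~v2) — v3 is true.
  15. (v7 | v5 | ~v6) — v5 is true.
  16. (v8 | v3 | ~v10) — v8 is true.
  17. (~v7 | v1) — v1 is true.
  18. (v8 | ~v7 | ~v5) — v8 is true.
  19. (v4 | ~v6) — v4 is true.
  20. (v10 | v9) — v10 is true.
  21. (~v4 | v8) — v8 is true.
  22. (~v2 | v8 | ~v1) — v8 is true.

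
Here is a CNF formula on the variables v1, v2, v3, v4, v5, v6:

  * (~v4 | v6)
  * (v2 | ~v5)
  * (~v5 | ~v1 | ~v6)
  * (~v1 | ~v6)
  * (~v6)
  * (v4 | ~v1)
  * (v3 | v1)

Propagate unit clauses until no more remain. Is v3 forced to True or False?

(~v6) stands alone — v6 = False.
In (v6 | ~v4), v6 is now false; ~v4 must hold, so v4 = False.
(v4 | ~v1) with v4 = False leaves only ~v1, so v1 = False.
From (v1 | v3) and v1 = False: v3 = True.

True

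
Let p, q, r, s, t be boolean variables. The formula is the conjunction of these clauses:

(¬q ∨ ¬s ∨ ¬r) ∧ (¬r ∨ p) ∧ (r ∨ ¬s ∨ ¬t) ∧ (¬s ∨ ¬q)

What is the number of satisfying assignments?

16

Case analysis on r and s:
  r=1, s=1: remaining (p,q,t) ∈ {(1,0,0); (1,0,1)} — 2.
  r=1, s=0: remaining (p,q,t) ∈ {(1,0,0); (1,0,1); (1,1,0); (1,1,1)} — 4.
  r=0, s=1: remaining (p,q,t) ∈ {(0,0,0); (1,0,0)} — 2.
  r=0, s=0: p, q, t free → 2^3 = 8.
Total: 2 + 4 + 2 + 8 = 16.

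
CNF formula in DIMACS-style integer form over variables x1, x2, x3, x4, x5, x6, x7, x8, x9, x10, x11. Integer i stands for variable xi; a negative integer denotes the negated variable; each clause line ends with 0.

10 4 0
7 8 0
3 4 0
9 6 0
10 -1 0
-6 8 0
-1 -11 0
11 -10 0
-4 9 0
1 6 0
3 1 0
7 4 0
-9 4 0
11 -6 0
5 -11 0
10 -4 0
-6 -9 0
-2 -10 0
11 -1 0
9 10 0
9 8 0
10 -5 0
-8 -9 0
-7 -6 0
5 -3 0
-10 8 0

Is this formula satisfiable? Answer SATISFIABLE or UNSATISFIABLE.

x10 = True:
  propagation gives x11=True, x1=False, x6=True, x8=True; an empty clause results — contradiction.
x10 = False:
  propagation gives x4=True; an empty clause results — contradiction.
Every branch closes, so no satisfying assignment exists.

UNSATISFIABLE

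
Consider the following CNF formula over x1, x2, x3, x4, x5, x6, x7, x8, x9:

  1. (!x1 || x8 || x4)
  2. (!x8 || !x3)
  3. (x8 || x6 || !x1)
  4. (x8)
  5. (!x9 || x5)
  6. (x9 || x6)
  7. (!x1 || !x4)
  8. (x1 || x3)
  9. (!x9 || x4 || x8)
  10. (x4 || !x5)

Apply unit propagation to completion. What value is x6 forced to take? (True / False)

True

(x8) stands alone — x8 = True.
(!x8 || !x3): since x8 = True, the clause reduces to (!x3). x3 = False.
(x1 || x3) with x3 = False leaves only x1, so x1 = True.
In (!x4 || !x1), !x1 is now false; !x4 must hold, so x4 = False.
From (x4 || !x5) and x4 = False: x5 = False.
(x5 || !x9): since x5 = False, the clause reduces to (!x9). x9 = False.
From (x9 || x6) and x9 = False: x6 = True.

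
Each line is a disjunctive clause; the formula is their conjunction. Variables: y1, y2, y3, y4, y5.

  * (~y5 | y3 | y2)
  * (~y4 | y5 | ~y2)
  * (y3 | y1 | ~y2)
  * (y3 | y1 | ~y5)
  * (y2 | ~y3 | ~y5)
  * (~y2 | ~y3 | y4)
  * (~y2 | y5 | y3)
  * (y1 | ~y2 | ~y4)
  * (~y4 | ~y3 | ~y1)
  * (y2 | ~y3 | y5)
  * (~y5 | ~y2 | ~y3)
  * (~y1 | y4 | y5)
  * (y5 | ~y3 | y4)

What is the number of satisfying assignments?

The models are:
  y1=F y2=F y3=F y4=F y5=F
  y1=F y2=F y3=F y4=T y5=F
  y1=T y2=F y3=F y4=T y5=F
  y1=T y2=T y3=F y4=F y5=T
  y1=T y2=T y3=F y4=T y5=T
That's 5 in total.

5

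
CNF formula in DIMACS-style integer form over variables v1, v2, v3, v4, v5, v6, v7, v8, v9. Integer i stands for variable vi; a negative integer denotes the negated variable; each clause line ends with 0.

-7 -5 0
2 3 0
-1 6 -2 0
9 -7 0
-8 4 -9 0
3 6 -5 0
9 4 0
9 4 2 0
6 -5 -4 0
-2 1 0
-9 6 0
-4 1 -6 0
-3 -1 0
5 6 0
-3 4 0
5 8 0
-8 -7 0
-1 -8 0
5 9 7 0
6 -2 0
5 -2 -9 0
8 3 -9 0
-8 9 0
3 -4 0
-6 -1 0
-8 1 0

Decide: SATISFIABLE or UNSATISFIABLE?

UNSATISFIABLE

v9 = True:
  propagation gives v6=True, v1=False, v2=False, v3=True; an empty clause results — contradiction.
v9 = False:
  propagation gives v7=False, v4=True, v5=True, v6=True; an empty clause results — contradiction.
Every branch closes, so no satisfying assignment exists.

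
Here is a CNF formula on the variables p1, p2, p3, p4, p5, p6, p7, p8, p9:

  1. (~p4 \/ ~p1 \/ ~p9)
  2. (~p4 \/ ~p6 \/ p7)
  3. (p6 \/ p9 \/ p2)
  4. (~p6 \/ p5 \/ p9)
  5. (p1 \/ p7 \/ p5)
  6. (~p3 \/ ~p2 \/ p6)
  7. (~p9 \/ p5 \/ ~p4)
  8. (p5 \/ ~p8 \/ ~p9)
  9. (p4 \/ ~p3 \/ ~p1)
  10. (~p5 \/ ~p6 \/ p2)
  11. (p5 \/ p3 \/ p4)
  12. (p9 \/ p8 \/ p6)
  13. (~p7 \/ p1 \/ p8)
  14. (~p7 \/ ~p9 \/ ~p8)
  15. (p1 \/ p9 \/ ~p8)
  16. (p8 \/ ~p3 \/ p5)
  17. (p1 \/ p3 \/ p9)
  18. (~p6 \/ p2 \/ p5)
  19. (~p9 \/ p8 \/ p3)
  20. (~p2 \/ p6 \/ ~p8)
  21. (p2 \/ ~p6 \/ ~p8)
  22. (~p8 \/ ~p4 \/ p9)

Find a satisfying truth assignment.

p1=1, p2=1, p3=0, p4=1, p5=1, p6=1, p7=1, p8=0, p9=0

Check each clause:
  1. (~p9 \/ ~p4 \/ ~p1) — ~p9 is true.
  2. (p7 \/ ~p4 \/ ~p6) — p7 is true.
  3. (p2 \/ p6 \/ p9) — p2 is true.
  4. (~p6 \/ p9 \/ p5) — p5 is true.
  5. (p1 \/ p5 \/ p7) — p1 is true.
  6. (~p3 \/ ~p2 \/ p6) — ~p3 is true.
  7. (~p4 \/ p5 \/ ~p9) — p5 is true.
  8. (p5 \/ ~p8 \/ ~p9) — ~p8 is true.
  9. (~p1 \/ p4 \/ ~p3) — p4 is true.
  10. (~p5 \/ ~p6 \/ p2) — p2 is true.
  11. (p5 \/ p3 \/ p4) — p4 is true.
  12. (p8 \/ p6 \/ p9) — p6 is true.
  13. (~p7 \/ p1 \/ p8) — p1 is true.
  14. (~p9 \/ ~p8 \/ ~p7) — ~p8 is true.
  15. (p9 \/ ~p8 \/ p1) — ~p8 is true.
  16. (~p3 \/ p8 \/ p5) — ~p3 is true.
  17. (p1 \/ p9 \/ p3) — p1 is true.
  18. (p2 \/ p5 \/ ~p6) — p2 is true.
  19. (~p9 \/ p3 \/ p8) — ~p9 is true.
  20. (~p2 \/ ~p8 \/ p6) — ~p8 is true.
  21. (~p8 \/ ~p6 \/ p2) — ~p8 is true.
  22. (~p8 \/ ~p4 \/ p9) — ~p8 is true.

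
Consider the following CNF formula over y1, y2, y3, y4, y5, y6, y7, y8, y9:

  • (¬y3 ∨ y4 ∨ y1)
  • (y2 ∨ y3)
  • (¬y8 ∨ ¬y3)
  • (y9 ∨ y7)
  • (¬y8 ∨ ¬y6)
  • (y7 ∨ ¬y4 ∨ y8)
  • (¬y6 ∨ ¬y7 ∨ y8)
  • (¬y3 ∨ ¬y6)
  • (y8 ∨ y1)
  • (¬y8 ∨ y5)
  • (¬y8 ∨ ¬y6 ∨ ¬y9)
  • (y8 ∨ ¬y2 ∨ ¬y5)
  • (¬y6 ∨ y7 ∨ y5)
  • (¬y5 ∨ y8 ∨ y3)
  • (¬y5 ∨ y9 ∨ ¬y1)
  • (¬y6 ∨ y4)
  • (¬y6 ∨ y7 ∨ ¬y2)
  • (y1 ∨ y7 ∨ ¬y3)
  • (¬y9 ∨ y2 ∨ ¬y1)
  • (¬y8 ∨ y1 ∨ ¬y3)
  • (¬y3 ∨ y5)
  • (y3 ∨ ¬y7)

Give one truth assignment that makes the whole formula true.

Pure literal: y6 appears only negated; assign y6 = False.
Branch on y1: take y1 = True.
Set y2 = True and propagate.
The remaining clauses are satisfied by y3 = False, y4 = True, y5 = True, y7 = False, y8 = True, y9 = True.

y1=1, y2=1, y3=0, y4=1, y5=1, y6=0, y7=0, y8=1, y9=1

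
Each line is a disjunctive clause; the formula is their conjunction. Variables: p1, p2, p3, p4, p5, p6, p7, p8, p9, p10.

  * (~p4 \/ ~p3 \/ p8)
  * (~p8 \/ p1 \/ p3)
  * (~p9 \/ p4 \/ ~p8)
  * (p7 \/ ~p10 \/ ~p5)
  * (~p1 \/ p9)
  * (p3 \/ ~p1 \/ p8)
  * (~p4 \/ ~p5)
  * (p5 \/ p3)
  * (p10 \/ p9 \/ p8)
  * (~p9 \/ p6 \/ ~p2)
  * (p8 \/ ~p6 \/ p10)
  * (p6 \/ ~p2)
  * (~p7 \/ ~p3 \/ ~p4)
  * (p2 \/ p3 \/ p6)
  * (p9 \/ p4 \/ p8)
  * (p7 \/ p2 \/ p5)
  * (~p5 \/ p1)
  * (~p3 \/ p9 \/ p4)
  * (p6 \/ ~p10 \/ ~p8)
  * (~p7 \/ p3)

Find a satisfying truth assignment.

Try p1 = True.
  then p9 is forced to True.
The remaining clauses are satisfied by p2 = False, p3 = True, p4 = False, p5 = True, p6 = False, p7 = False, p8 = False, p10 = False.

p1=True, p2=False, p3=True, p4=False, p5=True, p6=False, p7=False, p8=False, p9=True, p10=False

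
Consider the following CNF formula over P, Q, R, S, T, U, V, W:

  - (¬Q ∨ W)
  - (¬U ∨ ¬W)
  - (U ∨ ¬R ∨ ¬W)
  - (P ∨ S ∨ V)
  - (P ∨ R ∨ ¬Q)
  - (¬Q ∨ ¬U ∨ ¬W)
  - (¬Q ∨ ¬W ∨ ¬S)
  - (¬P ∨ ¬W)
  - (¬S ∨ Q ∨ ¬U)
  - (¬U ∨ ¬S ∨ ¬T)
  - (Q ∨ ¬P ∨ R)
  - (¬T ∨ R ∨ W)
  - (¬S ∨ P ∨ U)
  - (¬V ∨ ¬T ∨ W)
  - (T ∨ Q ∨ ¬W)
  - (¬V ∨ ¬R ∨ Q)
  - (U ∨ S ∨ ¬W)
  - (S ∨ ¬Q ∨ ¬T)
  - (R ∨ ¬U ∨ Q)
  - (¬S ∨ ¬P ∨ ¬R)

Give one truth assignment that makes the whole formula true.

P=False, Q=False, R=False, S=False, T=False, U=False, V=True, W=False

Check each clause:
  1. (¬Q ∨ W) — ¬Q is true.
  2. (¬W ∨ ¬U) — ¬W is true.
  3. (U ∨ ¬W ∨ ¬R) — ¬W is true.
  4. (P ∨ V ∨ S) — V is true.
  5. (R ∨ P ∨ ¬Q) — ¬Q is true.
  6. (¬Q ∨ ¬U ∨ ¬W) — ¬W is true.
  7. (¬Q ∨ ¬W ∨ ¬S) — ¬W is true.
  8. (¬P ∨ ¬W) — ¬W is true.
  9. (¬S ∨ ¬U ∨ Q) — ¬U is true.
  10. (¬T ∨ ¬U ∨ ¬S) — ¬U is true.
  11. (¬P ∨ Q ∨ R) — ¬P is true.
  12. (R ∨ ¬T ∨ W) — ¬T is true.
  13. (P ∨ ¬S ∨ U) — ¬S is true.
  14. (W ∨ ¬T ∨ ¬V) — ¬T is true.
  15. (Q ∨ T ∨ ¬W) — ¬W is true.
  16. (¬R ∨ Q ∨ ¬V) — ¬R is true.
  17. (¬W ∨ S ∨ U) — ¬W is true.
  18. (¬T ∨ ¬Q ∨ S) — ¬T is true.
  19. (Q ∨ R ∨ ¬U) — ¬U is true.
  20. (¬S ∨ ¬P ∨ ¬R) — ¬S is true.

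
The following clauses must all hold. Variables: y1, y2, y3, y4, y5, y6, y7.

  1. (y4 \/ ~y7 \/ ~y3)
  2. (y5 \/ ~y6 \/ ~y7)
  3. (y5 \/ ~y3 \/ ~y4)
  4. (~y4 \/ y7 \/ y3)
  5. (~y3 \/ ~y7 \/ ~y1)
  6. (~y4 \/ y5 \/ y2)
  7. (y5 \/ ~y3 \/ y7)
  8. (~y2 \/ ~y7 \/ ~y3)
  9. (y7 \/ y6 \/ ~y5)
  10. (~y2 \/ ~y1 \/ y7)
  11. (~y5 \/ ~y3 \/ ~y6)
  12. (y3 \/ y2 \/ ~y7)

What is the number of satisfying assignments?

22

Split on y7, then y3.
  y7=1, y3=1: remaining (y1,y2,y4,y5,y6) ∈ {(0,0,1,1,0)} — 1.
  y7=1, y3=0: y1, y4 free; 3 ways for (y2,y5,y6) × 2^2 = 12.
  y7=0, y3=1: a clause becomes empty — 0.
  y7=0, y3=0: 9 of the 32 assignments to (y1,y2,y4,y5,y6) work.
Total: 1 + 12 + 0 + 9 = 22.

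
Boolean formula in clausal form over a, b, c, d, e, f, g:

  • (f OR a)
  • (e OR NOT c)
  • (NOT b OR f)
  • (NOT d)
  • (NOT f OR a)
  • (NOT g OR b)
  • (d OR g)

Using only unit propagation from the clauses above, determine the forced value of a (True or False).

True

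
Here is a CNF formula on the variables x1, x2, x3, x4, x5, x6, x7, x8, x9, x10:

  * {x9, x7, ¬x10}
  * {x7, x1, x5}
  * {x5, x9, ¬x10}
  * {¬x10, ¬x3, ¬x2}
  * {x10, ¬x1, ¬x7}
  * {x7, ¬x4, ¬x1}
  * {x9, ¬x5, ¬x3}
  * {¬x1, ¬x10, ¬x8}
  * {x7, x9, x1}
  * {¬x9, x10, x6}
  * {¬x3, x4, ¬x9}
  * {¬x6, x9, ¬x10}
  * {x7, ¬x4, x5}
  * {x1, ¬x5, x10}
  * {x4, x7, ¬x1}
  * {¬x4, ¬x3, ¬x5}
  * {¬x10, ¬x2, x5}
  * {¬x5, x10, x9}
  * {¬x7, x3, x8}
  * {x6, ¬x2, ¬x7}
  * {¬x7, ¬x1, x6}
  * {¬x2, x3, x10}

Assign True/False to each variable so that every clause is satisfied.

Pure literal: x2 appears only negated; assign x2 = False.
Try x1 = False.
Branch on x3: take x3 = False.
For the remaining variables, x4 = False, x5 = True, x6 = False, x7 = True, x8 = True, x9 = True, x10 = True works.
Every clause has at least one true literal under this assignment.

x1=0, x2=0, x3=0, x4=0, x5=1, x6=0, x7=1, x8=1, x9=1, x10=1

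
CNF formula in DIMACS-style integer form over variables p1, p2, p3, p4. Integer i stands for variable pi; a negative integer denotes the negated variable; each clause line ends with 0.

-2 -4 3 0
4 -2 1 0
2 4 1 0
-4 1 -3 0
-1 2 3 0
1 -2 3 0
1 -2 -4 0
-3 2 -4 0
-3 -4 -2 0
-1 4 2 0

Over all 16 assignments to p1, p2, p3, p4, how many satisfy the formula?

3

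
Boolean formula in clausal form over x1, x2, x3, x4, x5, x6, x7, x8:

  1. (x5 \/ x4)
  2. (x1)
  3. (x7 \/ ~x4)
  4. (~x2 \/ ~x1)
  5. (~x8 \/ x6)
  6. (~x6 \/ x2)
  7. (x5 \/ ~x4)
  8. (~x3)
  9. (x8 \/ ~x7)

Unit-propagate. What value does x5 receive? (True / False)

True

Unit clause (x1) sets x1 = True.
(~x2 \/ ~x1): since x1 = True, the clause reduces to (~x2). x2 = False.
In (~x6 \/ x2), x2 is now false; ~x6 must hold, so x6 = False.
In (x6 \/ ~x8), x6 is now false; ~x8 must hold, so x8 = False.
(~x3) stands alone — x3 = False.
From (~x7 \/ x8) and x8 = False: x7 = False.
In (x7 \/ ~x4), x7 is now false; ~x4 must hold, so x4 = False.
(x4 \/ x5): since x4 = False, the clause reduces to (x5). x5 = True.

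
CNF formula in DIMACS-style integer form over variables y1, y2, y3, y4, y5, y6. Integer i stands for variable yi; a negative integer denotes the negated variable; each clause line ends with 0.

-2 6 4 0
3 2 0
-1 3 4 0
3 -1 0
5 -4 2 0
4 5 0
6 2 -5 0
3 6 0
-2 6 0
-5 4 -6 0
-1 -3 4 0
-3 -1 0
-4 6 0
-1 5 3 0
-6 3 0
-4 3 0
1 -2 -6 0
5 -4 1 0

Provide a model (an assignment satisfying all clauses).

Branch on y1: take y1 = False.
Set y2 = False and propagate.
  then y3 is forced to True.
For the remaining variables, y4 = True, y5 = True, y6 = True works.

y1 = F  y2 = F  y3 = T  y4 = T  y5 = T  y6 = T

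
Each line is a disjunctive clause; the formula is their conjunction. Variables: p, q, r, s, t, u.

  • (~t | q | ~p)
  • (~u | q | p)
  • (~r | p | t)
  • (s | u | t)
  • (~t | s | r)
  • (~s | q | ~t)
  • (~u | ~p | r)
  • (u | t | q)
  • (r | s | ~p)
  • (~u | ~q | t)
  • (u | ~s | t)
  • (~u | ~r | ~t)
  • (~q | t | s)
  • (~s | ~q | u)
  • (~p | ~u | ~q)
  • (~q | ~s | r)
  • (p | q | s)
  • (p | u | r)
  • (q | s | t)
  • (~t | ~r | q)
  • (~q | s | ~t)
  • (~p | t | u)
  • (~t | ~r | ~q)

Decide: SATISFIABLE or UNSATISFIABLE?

SATISFIABLE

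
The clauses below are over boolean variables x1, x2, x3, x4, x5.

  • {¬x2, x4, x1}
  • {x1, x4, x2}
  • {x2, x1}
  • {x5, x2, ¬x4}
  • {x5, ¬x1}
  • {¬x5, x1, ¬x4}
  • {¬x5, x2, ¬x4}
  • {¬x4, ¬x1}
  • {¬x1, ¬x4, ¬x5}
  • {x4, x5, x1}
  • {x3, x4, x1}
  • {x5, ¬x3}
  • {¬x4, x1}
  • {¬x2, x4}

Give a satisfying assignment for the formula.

Branch on x1: take x1 = True.
  then x5 is forced to True.
  then x4 is forced to False.
  then x2 is forced to False.
x3 is now unconstrained; take x3 = True.

x1 = T  x2 = F  x3 = T  x4 = F  x5 = T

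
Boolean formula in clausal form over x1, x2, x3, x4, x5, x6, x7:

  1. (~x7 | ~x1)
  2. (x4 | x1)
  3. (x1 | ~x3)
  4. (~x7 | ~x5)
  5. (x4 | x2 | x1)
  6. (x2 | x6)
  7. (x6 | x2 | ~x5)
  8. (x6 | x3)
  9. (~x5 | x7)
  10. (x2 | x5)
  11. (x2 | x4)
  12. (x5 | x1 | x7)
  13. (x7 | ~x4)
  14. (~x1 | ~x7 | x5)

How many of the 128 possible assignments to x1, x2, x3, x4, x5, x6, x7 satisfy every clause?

Satisfying assignments:
  x1=0 x2=1 x3=0 x4=1 x5=0 x6=1 x7=1
  x1=1 x2=1 x3=0 x4=0 x5=0 x6=1 x7=0
  x1=1 x2=1 x3=1 x4=0 x5=0 x6=0 x7=0
  x1=1 x2=1 x3=1 x4=0 x5=0 x6=1 x7=0
Count: 4.

4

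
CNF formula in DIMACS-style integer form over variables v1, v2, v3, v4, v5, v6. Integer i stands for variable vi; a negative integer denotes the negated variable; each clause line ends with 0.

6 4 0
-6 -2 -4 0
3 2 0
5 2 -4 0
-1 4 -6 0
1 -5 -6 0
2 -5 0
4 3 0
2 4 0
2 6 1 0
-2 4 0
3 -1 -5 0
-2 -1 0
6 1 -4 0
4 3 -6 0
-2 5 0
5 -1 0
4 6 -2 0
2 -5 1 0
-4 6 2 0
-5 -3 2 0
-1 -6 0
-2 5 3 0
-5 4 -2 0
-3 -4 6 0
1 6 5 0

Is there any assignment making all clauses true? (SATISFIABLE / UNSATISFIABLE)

UNSATISFIABLE

v2 = True:
  propagation gives v4=True, v6=False, v1=False; an empty clause results — contradiction.
v2 = False:
  propagation gives v3=True, v5=False, v4=False; an empty clause results — contradiction.
Every branch closes, so no satisfying assignment exists.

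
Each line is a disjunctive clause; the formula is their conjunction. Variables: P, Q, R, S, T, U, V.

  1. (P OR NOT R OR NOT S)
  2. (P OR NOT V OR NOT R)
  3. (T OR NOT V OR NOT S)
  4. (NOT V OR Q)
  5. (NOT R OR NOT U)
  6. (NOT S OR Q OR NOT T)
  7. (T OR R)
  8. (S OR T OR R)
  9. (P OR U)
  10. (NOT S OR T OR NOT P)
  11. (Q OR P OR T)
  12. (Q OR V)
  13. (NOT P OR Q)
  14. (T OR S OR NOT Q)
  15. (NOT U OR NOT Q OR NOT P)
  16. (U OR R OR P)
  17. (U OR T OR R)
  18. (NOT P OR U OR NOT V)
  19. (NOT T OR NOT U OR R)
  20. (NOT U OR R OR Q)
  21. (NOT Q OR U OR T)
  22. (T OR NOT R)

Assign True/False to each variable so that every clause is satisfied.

P=True, Q=True, R=False, S=False, T=True, U=False, V=False

Check each clause:
  1. (NOT R OR P OR NOT S) — P is true.
  2. (NOT R OR P OR NOT V) — P is true.
  3. (NOT V OR NOT S OR T) — NOT V is true.
  4. (NOT V OR Q) — NOT V is true.
  5. (NOT U OR NOT R) — NOT U is true.
  6. (NOT S OR Q OR NOT T) — Q is true.
  7. (T OR R) — T is true.
  8. (T OR S OR R) — T is true.
  9. (P OR U) — P is true.
  10. (NOT S OR NOT P OR T) — NOT S is true.
  11. (P OR Q OR T) — P is true.
  12. (V OR Q) — Q is true.
  13. (NOT P OR Q) — Q is true.
  14. (T OR NOT Q OR S) — T is true.
  15. (NOT P OR NOT U OR NOT Q) — NOT U is true.
  16. (R OR U OR P) — P is true.
  17. (T OR U OR R) — T is true.
  18. (U OR NOT P OR NOT V) — NOT V is true.
  19. (NOT T OR NOT U OR R) — NOT U is true.
  20. (NOT U OR R OR Q) — NOT U is true.
  21. (NOT Q OR U OR T) — T is true.
  22. (T OR NOT R) — T is true.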